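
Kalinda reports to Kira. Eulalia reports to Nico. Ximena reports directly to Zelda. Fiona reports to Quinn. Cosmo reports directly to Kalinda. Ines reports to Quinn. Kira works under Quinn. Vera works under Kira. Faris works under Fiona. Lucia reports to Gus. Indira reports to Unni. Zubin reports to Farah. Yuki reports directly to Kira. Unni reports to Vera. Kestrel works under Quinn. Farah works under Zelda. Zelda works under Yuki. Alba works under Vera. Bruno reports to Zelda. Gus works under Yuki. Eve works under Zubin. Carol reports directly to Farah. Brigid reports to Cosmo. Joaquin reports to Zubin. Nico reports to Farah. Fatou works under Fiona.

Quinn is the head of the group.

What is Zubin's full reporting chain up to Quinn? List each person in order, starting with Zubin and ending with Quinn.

Zubin reports to Farah. Farah reports to Zelda. Zelda reports to Yuki. Yuki reports to Kira. Kira reports to Quinn. Quinn is at the top.

Zubin -> Farah -> Zelda -> Yuki -> Kira -> Quinn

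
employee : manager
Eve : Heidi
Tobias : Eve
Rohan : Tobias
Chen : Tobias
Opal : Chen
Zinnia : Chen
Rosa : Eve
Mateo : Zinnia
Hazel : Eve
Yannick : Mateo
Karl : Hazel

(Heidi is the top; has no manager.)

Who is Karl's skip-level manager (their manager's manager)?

Karl reports to Hazel, and Hazel reports to Eve. So Karl's skip-level manager is Eve.

Eve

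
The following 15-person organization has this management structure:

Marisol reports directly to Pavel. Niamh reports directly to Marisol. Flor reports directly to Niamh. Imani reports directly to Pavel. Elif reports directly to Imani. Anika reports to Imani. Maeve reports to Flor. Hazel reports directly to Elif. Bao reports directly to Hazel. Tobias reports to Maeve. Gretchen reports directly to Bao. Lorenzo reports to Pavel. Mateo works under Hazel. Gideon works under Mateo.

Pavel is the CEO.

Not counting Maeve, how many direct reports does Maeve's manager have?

Maeve reports to Flor, and Flor has no other direct reports. Maeve has 0 peers.

0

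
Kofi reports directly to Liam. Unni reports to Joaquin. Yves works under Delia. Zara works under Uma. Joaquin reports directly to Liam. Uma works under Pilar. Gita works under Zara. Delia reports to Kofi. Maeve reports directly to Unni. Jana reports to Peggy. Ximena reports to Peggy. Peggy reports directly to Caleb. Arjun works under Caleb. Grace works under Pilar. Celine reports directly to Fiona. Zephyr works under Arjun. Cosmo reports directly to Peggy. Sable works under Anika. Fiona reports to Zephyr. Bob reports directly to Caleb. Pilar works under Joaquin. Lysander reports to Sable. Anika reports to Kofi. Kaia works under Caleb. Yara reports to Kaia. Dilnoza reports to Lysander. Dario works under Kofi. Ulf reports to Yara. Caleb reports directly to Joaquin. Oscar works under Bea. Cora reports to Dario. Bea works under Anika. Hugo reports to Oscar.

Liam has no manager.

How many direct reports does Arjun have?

Arjun directly manages Zephyr. That is 1 direct report.

1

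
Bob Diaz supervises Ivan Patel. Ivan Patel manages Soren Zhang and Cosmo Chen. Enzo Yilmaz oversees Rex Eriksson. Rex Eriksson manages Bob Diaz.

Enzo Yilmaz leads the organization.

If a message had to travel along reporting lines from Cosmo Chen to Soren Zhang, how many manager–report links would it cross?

Cosmo Chen is 1 level below Ivan Patel, and Soren Zhang is 1 level below Ivan Patel (their lowest common manager). The shortest path runs up from Cosmo Chen to Ivan Patel and back down to Soren Zhang: 1 + 1 = 2 links.

2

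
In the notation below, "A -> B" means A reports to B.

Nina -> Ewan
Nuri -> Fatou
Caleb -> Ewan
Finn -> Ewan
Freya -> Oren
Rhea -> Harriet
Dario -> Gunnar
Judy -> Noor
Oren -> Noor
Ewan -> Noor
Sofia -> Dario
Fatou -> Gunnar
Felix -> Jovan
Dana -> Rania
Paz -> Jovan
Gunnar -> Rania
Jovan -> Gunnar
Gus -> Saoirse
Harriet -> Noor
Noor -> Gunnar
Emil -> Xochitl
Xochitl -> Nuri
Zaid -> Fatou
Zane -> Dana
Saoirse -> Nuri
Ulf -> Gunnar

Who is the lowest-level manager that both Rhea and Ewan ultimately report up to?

Noor

Rhea's chain of managers is Harriet, Noor, Gunnar, Rania. Ewan's chain of managers is Noor, Gunnar, Rania. The first manager that appears in both chains is Noor.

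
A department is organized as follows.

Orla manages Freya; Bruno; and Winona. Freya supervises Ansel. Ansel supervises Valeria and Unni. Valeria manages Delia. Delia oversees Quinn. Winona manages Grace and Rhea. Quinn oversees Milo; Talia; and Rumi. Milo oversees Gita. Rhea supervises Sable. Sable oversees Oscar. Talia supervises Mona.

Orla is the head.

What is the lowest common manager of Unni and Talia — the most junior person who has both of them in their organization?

Ansel

Unni's chain of managers is Ansel, Freya, Orla. Talia's chain of managers is Quinn, Delia, Valeria, Ansel, Freya, Orla. The first manager that appears in both chains is Ansel.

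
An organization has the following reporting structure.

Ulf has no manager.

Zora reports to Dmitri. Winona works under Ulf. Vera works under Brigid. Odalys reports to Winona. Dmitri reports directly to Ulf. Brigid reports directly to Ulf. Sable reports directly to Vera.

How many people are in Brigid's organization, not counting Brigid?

2

Brigid directly manages Vera. Under Vera: Sable (1). That's 2 in total.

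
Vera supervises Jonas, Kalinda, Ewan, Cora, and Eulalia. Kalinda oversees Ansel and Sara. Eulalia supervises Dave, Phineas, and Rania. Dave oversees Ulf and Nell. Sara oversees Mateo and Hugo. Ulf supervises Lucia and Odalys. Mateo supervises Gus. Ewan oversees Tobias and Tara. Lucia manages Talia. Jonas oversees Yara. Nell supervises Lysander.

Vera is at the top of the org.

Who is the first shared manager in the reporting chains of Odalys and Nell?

Dave

Odalys's chain of managers is Ulf, Dave, Eulalia, Vera. Nell's chain of managers is Dave, Eulalia, Vera. The first manager that appears in both chains is Dave.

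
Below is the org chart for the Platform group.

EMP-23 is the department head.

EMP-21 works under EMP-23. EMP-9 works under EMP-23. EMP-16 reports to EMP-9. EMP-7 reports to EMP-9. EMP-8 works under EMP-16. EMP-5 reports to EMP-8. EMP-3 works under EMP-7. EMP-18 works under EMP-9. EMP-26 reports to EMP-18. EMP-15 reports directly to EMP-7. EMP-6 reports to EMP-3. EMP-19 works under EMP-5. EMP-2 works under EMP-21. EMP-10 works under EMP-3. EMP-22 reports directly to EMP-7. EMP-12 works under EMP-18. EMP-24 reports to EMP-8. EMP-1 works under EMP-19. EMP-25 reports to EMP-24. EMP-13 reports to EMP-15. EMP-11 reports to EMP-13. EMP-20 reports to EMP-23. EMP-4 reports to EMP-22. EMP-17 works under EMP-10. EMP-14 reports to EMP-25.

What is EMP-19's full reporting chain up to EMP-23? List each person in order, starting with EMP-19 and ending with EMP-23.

EMP-19 reports to EMP-5. EMP-5 reports to EMP-8. EMP-8 reports to EMP-16. EMP-16 reports to EMP-9. EMP-9 reports to EMP-23. EMP-23 is at the top.

EMP-19 -> EMP-5 -> EMP-8 -> EMP-16 -> EMP-9 -> EMP-23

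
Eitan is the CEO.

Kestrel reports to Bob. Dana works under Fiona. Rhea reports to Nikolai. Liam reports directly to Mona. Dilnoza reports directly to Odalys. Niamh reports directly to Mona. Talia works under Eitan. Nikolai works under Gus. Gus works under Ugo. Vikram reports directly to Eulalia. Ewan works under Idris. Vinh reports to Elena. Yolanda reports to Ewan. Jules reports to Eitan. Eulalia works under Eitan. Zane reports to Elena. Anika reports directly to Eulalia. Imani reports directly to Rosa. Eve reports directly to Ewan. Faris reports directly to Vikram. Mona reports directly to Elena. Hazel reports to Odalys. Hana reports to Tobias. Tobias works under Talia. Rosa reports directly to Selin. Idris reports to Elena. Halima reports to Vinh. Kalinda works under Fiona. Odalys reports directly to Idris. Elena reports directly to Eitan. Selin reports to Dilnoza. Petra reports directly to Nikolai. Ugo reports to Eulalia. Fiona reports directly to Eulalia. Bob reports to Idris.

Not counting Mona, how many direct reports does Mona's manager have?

3

Mona reports to Elena. Elena's other direct reports are Idris, Vinh, Zane — 3 peers.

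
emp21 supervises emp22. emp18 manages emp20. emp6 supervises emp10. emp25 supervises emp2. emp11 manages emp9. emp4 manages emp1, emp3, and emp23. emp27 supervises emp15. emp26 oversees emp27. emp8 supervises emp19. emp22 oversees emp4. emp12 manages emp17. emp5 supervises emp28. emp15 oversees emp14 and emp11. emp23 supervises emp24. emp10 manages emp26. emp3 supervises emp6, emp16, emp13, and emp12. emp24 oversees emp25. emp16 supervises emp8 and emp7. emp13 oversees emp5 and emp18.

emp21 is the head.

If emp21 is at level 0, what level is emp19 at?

Chain from emp19 up to emp21: emp19 → emp8 → emp16 → emp3 → emp4 → emp22 → emp21. That is 6 steps up, so emp19 is 6 levels below emp21.

6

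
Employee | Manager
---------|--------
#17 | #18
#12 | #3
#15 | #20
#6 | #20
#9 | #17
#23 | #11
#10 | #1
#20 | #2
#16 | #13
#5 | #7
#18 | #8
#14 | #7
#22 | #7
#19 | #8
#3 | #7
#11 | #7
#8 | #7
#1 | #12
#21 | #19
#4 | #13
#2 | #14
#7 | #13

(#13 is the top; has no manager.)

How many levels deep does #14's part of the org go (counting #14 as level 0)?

The longest chain under #14 runs #14 → #2 → #20 → #6, which is 3 levels below #14.

3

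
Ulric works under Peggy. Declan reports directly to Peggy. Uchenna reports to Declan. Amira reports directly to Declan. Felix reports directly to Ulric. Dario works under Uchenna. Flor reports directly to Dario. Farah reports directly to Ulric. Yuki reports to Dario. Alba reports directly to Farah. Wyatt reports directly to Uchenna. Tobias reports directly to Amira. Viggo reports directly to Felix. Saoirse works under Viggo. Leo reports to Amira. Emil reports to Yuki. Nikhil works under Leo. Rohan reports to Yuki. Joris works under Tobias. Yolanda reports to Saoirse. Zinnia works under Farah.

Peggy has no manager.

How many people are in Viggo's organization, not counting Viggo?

Viggo directly manages Saoirse. Under Saoirse: Yolanda (1). That's 2 in total.

2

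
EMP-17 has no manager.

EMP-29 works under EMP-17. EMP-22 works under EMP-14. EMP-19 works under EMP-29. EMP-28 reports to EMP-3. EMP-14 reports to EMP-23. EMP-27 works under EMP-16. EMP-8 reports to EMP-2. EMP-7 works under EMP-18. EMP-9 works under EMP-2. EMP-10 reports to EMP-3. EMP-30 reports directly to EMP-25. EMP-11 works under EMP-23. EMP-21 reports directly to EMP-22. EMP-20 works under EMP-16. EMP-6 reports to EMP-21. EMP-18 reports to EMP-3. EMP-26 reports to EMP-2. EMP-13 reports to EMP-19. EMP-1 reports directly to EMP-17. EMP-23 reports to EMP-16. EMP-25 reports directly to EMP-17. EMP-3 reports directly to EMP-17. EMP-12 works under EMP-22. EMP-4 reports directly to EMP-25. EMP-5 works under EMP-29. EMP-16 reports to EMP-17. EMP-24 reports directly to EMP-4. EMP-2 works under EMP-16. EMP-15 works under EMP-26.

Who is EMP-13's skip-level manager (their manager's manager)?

EMP-13 reports to EMP-19, and EMP-19 reports to EMP-29. So EMP-13's skip-level manager is EMP-29.

EMP-29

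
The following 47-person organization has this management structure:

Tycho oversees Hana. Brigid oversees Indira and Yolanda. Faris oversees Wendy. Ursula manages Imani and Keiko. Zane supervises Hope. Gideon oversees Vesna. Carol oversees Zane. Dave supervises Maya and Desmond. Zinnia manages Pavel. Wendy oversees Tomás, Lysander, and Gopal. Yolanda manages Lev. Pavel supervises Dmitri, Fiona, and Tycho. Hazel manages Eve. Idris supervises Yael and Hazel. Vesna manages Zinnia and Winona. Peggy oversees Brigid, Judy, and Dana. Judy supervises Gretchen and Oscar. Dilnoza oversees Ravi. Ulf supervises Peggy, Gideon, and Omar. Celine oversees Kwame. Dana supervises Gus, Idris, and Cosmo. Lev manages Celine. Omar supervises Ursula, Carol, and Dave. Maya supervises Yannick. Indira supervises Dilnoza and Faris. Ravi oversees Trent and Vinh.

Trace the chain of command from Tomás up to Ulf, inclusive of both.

Tomás -> Wendy -> Faris -> Indira -> Brigid -> Peggy -> Ulf

Tomás reports to Wendy. Wendy reports to Faris. Faris reports to Indira. Indira reports to Brigid. Brigid reports to Peggy. Peggy reports to Ulf. Ulf is at the top.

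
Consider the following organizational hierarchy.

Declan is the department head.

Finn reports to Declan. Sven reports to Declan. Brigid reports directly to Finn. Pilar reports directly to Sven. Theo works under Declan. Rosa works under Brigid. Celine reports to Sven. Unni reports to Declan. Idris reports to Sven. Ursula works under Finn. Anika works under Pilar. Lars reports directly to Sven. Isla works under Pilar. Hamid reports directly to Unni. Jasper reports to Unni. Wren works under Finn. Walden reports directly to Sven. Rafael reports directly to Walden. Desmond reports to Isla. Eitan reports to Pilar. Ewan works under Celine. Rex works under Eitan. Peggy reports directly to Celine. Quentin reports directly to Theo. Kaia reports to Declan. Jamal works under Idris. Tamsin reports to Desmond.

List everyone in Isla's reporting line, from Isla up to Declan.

Isla reports to Pilar. Pilar reports to Sven. Sven reports to Declan. Declan is at the top.

Isla -> Pilar -> Sven -> Declan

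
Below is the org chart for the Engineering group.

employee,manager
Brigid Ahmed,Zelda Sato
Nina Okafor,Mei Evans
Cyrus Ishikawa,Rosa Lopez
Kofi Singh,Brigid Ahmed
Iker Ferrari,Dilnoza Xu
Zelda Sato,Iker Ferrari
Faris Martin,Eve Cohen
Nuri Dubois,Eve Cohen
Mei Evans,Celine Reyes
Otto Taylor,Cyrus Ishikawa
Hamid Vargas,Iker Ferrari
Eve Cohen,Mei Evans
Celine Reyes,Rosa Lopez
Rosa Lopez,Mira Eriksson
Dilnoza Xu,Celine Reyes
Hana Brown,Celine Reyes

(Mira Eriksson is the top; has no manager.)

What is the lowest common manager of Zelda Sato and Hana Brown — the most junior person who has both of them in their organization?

Celine Reyes

Zelda Sato's chain of managers is Iker Ferrari, Dilnoza Xu, Celine Reyes, Rosa Lopez, Mira Eriksson. Hana Brown's chain of managers is Celine Reyes, Rosa Lopez, Mira Eriksson. The first manager that appears in both chains is Celine Reyes.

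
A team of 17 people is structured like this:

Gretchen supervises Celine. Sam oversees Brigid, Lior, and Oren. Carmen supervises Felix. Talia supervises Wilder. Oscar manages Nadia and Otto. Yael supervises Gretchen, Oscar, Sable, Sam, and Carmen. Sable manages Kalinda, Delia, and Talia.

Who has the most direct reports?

Yael

Direct-report counts: Yael has 5; Carmen has 1; Sam has 3; Sable has 3; Talia has 1; Oscar has 2; Gretchen has 1. The largest is 5, held by Yael.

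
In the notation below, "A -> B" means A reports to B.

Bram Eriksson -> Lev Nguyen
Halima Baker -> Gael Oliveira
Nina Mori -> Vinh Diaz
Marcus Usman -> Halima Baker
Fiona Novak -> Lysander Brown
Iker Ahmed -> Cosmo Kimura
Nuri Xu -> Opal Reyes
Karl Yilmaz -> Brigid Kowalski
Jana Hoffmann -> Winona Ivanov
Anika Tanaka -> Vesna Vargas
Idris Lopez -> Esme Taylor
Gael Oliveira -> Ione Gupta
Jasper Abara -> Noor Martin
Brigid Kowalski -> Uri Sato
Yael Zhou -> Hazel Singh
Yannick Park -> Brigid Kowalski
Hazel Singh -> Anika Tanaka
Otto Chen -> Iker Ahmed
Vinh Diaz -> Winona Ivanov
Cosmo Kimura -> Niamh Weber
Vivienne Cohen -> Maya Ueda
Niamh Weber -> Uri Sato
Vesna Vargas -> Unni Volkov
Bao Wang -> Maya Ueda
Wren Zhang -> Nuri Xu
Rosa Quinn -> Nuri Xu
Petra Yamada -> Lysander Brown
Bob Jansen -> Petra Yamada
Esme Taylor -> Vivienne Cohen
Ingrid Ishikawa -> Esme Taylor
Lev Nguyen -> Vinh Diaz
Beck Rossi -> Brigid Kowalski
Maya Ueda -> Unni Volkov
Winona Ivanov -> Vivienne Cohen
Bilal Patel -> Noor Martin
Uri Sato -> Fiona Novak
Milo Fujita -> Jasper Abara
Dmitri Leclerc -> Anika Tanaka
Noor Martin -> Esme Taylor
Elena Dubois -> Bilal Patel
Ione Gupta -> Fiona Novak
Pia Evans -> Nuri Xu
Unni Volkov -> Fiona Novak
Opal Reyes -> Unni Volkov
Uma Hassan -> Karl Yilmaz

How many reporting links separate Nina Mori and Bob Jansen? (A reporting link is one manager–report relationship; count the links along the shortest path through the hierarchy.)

Nina Mori is 7 levels below Lysander Brown, and Bob Jansen is 2 levels below Lysander Brown (their lowest common manager). The shortest path runs up from Nina Mori to Lysander Brown and back down to Bob Jansen: 7 + 2 = 9 links.

9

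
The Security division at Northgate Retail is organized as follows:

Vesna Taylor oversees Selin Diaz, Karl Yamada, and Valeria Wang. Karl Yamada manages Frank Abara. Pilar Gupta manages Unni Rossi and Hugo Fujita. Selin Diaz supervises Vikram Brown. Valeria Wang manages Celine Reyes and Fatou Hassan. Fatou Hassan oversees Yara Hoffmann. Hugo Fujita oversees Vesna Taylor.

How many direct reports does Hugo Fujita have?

1

Hugo Fujita directly manages Vesna Taylor. That is 1 direct report.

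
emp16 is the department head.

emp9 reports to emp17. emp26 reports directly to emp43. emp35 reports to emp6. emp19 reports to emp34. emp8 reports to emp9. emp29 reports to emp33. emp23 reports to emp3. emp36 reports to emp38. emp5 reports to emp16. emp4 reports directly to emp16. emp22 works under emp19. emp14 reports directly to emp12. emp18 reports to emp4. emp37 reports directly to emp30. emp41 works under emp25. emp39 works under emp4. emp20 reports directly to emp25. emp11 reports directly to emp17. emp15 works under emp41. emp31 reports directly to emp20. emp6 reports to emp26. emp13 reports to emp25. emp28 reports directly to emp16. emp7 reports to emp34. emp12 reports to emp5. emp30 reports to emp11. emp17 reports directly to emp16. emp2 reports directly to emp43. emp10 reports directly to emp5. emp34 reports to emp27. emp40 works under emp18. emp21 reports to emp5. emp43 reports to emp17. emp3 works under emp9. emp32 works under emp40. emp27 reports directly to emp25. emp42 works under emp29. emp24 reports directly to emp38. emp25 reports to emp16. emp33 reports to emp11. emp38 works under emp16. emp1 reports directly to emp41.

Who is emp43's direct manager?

emp43 reports directly to emp17.

emp17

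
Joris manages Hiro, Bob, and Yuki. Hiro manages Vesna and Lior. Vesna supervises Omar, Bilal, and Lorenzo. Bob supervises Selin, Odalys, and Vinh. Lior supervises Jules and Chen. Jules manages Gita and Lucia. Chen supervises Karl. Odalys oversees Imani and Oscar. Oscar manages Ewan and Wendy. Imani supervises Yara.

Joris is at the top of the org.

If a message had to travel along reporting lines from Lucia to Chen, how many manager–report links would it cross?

3

Lucia is 2 levels below Lior, and Chen is 1 level below Lior (their lowest common manager). The shortest path runs up from Lucia to Lior and back down to Chen: 2 + 1 = 3 links.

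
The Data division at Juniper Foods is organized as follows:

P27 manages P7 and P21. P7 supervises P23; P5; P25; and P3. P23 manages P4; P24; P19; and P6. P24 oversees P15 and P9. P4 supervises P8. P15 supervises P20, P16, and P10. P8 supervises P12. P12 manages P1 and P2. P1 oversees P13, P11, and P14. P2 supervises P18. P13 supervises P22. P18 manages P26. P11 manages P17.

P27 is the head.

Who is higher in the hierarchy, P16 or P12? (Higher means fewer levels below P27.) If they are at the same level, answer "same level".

same level

Both P16 and P12 are 5 levels below P27.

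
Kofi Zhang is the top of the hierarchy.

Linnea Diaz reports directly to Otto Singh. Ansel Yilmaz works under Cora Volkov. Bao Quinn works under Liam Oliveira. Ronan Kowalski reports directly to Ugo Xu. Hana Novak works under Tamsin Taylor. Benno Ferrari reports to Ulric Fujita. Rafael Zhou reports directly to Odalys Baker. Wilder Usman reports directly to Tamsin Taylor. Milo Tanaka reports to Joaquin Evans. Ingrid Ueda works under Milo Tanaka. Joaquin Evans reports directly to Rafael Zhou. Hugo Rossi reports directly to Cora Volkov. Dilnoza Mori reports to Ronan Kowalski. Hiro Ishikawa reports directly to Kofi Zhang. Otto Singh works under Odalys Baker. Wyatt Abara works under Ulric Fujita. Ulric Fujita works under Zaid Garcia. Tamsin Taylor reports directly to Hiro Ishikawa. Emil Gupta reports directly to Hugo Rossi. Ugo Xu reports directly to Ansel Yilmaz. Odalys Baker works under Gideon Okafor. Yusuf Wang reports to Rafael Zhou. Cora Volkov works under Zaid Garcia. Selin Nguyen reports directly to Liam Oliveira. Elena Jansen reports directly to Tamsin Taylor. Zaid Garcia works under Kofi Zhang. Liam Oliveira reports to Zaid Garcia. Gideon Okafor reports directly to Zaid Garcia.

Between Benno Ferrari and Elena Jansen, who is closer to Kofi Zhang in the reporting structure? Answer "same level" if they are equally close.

Both Benno Ferrari and Elena Jansen are 3 levels below Kofi Zhang.

same level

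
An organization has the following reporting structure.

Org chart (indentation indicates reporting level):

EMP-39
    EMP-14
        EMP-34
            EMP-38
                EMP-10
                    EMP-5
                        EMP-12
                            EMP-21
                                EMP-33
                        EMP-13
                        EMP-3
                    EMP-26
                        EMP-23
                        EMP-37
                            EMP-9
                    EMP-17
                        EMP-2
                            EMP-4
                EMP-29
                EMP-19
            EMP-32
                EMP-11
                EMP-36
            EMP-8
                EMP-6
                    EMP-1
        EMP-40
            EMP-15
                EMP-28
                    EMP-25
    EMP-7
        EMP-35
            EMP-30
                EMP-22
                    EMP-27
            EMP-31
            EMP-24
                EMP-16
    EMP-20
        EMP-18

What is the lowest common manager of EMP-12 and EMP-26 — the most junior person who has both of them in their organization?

EMP-10

EMP-12's chain of managers is EMP-5, EMP-10, EMP-38, EMP-34, EMP-14, EMP-39. EMP-26's chain of managers is EMP-10, EMP-38, EMP-34, EMP-14, EMP-39. The first manager that appears in both chains is EMP-10.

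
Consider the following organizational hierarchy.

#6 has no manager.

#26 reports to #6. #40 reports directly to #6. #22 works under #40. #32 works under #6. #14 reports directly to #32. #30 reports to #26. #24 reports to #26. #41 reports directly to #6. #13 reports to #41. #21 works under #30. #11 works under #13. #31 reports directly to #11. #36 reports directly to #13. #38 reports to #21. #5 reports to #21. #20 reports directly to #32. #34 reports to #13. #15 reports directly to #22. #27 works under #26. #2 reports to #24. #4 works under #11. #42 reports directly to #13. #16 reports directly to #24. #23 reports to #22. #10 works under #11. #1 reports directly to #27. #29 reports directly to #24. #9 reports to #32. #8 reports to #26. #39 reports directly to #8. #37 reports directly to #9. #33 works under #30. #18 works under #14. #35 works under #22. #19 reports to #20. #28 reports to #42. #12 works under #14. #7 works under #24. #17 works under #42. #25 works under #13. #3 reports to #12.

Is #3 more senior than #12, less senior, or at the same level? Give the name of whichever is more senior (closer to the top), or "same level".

#12

#3 is 4 levels below #6; #12 is 3. #12 is higher.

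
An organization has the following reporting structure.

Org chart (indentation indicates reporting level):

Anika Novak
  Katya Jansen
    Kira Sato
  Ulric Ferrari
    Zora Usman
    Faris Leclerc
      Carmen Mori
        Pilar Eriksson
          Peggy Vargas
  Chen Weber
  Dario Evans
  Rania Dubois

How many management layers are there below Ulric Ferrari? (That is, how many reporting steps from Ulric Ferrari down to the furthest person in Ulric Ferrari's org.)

The longest chain under Ulric Ferrari runs Ulric Ferrari → Faris Leclerc → Carmen Mori → Pilar Eriksson → Peggy Vargas, which is 4 levels below Ulric Ferrari.

4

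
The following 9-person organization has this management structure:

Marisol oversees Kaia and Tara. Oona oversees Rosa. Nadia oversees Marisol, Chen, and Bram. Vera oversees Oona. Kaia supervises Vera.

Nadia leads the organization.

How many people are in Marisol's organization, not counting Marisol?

5

Marisol directly manages Kaia, Tara. Under Kaia: Vera, Oona, Rosa (3). Tara has no reports. So Marisol's organization is 2 direct reports plus everyone under them: 4 + 1 = 5.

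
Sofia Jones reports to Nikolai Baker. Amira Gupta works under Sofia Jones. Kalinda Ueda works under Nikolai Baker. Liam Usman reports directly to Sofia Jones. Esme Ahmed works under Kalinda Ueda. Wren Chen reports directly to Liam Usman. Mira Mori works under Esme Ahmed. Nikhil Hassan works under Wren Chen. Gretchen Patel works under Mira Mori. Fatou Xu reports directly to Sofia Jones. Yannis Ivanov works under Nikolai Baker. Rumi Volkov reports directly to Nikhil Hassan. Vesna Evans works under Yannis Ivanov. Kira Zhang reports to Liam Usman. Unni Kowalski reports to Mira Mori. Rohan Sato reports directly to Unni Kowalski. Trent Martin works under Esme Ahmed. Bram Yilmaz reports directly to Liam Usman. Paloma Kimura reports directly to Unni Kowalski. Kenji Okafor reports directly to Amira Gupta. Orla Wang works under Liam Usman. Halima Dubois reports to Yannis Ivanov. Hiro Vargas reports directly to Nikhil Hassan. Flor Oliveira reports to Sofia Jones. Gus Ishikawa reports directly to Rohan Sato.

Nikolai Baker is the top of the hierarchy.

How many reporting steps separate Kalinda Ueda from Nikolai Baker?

Chain from Kalinda Ueda up to Nikolai Baker: Kalinda Ueda → Nikolai Baker. That is 1 step up, so Kalinda Ueda is 1 level below Nikolai Baker.

1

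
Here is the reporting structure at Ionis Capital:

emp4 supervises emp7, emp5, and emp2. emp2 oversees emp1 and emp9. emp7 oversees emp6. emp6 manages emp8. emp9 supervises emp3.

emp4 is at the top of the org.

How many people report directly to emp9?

1

emp9 directly manages emp3. That is 1 direct report.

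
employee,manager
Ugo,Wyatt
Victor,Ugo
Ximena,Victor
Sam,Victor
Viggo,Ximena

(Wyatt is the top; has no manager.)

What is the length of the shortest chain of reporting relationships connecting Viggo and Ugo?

3

Viggo is in Ugo's organization: the chain from Viggo up to Ugo is Viggo → Ximena → Victor → Ugo, which is 3 links.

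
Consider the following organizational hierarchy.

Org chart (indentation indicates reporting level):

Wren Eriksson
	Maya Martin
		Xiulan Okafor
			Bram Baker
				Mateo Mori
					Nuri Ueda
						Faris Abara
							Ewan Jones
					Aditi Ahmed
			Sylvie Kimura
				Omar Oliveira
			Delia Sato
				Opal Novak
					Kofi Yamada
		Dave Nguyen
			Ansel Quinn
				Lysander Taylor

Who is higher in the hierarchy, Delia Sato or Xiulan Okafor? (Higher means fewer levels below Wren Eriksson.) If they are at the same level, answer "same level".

Delia Sato is 3 levels below Wren Eriksson; Xiulan Okafor is 2. Xiulan Okafor is higher.

Xiulan Okafor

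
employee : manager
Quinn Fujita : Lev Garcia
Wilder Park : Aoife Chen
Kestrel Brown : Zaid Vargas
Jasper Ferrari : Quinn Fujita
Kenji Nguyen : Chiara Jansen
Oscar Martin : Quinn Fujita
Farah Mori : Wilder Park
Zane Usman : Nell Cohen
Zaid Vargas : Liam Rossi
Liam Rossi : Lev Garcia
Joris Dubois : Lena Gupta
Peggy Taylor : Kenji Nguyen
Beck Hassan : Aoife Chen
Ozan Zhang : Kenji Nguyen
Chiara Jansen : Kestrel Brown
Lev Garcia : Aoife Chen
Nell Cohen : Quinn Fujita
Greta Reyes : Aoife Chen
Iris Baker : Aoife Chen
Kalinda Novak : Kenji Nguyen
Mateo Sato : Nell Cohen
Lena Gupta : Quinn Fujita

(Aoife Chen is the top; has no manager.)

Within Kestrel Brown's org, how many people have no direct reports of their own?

The people in Kestrel Brown's organization with no one reporting to them are Peggy Taylor, Ozan Zhang, Kalinda Novak. That is 3.

3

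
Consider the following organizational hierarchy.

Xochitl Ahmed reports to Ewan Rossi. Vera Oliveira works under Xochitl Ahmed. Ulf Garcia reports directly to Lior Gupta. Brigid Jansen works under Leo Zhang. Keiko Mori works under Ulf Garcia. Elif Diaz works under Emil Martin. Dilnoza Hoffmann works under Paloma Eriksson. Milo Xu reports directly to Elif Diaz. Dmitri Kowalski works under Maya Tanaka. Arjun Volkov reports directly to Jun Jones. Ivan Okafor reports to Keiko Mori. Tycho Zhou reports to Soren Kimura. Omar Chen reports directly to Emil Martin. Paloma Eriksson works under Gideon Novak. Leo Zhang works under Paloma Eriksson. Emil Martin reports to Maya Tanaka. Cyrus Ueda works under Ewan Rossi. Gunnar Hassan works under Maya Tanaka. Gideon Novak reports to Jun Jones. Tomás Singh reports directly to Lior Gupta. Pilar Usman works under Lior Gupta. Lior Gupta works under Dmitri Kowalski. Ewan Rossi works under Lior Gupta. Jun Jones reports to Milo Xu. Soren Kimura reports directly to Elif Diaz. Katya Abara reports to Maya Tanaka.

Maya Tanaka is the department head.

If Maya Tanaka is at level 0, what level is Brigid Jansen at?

8

Chain from Brigid Jansen up to Maya Tanaka: Brigid Jansen → Leo Zhang → Paloma Eriksson → Gideon Novak → Jun Jones → Milo Xu → Elif Diaz → Emil Martin → Maya Tanaka. That is 8 steps up, so Brigid Jansen is 8 levels below Maya Tanaka.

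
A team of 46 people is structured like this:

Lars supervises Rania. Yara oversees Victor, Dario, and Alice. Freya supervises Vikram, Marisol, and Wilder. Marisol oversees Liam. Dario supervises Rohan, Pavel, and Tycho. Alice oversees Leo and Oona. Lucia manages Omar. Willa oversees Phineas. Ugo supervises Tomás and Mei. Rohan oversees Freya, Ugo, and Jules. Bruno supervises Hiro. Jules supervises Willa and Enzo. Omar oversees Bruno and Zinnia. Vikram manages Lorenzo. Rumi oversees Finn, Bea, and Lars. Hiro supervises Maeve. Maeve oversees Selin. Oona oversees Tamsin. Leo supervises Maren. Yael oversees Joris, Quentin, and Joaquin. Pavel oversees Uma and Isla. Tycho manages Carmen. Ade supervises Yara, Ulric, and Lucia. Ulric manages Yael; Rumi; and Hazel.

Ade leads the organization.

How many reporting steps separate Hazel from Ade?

Chain from Hazel up to Ade: Hazel → Ulric → Ade. That is 2 steps up, so Hazel is 2 levels below Ade.

2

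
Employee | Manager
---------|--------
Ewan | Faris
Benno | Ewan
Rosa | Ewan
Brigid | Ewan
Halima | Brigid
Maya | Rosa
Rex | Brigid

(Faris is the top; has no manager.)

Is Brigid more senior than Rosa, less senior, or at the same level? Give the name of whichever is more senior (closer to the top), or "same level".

Both Brigid and Rosa are 2 levels below Faris.

same level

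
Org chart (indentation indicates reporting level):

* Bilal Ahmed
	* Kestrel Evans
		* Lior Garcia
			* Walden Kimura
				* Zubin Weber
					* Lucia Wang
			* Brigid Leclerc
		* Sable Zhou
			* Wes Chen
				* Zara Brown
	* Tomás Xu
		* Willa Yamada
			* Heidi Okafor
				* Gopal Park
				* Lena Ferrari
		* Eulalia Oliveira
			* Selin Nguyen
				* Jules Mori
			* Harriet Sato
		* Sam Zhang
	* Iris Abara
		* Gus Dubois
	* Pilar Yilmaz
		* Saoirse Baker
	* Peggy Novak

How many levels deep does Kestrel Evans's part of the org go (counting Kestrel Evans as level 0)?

The longest chain under Kestrel Evans runs Kestrel Evans → Lior Garcia → Walden Kimura → Zubin Weber → Lucia Wang, which is 4 levels below Kestrel Evans.

4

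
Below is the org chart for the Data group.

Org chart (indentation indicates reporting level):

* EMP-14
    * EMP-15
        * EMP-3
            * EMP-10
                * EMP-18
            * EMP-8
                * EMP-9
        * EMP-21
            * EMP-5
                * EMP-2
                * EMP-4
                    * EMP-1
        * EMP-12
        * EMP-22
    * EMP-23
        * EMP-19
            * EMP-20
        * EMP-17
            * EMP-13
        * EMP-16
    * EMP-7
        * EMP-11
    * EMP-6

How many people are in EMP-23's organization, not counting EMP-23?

EMP-23 directly manages EMP-19, EMP-17, EMP-16. Under EMP-19: EMP-20 (1). Under EMP-17: EMP-13 (1). EMP-16 has no reports. So EMP-23's organization is 3 direct reports plus everyone under them: 2 + 2 + 1 = 5.

5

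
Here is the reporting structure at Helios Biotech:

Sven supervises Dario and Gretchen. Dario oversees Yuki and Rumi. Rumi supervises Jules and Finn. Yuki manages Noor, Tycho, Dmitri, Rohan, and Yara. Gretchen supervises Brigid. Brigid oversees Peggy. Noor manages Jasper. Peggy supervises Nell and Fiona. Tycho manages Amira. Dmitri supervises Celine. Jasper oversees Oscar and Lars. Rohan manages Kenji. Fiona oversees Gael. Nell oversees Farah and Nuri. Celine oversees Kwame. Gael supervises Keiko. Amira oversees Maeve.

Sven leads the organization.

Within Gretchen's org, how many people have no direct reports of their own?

3

The people in Gretchen's organization with no one reporting to them are Nuri, Farah, Keiko. That is 3.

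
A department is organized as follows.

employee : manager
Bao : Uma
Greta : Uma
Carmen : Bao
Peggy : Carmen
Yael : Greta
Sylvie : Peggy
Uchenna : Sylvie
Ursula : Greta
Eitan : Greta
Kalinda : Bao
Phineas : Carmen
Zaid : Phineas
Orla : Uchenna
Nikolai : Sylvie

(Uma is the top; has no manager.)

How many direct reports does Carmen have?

2

Carmen directly manages Peggy, Phineas. That is 2 direct reports.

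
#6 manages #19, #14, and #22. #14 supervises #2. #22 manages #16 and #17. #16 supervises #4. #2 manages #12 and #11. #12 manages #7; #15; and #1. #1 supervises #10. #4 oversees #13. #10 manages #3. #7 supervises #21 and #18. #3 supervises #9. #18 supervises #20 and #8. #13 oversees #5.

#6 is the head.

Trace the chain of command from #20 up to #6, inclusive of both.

#20 -> #18 -> #7 -> #12 -> #2 -> #14 -> #6

#20 reports to #18. #18 reports to #7. #7 reports to #12. #12 reports to #2. #2 reports to #14. #14 reports to #6. #6 is at the top.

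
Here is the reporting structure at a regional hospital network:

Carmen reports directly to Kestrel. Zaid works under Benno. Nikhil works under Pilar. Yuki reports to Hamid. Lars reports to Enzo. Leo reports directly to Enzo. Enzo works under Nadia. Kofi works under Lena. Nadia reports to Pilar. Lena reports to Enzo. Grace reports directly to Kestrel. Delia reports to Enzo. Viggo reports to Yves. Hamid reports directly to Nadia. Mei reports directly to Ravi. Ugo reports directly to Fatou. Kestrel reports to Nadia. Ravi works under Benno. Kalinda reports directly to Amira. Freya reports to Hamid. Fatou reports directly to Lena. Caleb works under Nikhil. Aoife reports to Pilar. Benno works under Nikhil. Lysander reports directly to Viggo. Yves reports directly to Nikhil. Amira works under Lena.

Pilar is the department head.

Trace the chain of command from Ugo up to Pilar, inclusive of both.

Ugo -> Fatou -> Lena -> Enzo -> Nadia -> Pilar

Ugo reports to Fatou. Fatou reports to Lena. Lena reports to Enzo. Enzo reports to Nadia. Nadia reports to Pilar. Pilar is at the top.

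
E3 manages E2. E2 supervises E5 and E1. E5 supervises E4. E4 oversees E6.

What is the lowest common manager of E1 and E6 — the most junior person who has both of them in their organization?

E2

E1's chain of managers is E2, E3. E6's chain of managers is E4, E5, E2, E3. The first manager that appears in both chains is E2.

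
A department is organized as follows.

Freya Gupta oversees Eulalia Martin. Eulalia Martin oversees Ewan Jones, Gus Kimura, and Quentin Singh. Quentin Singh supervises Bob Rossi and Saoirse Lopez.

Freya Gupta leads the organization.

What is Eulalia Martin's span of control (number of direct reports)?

Eulalia Martin directly manages Gus Kimura, Quentin Singh, Ewan Jones. That is 3 direct reports.

3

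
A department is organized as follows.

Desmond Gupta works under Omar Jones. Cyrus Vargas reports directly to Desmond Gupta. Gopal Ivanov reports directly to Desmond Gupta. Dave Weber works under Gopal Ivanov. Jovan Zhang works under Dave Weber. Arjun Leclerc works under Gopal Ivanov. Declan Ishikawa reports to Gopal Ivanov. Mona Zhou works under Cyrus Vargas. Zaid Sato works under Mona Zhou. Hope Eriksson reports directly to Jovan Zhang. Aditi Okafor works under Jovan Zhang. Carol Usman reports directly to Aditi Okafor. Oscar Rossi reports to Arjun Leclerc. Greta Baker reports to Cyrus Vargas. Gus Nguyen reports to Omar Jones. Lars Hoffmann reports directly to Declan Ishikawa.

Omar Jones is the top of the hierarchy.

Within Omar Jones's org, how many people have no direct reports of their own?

7

The people in Omar Jones's organization with no one reporting to them are Gus Nguyen, Lars Hoffmann, Oscar Rossi, Carol Usman, Hope Eriksson, Greta Baker, Zaid Sato. That is 7.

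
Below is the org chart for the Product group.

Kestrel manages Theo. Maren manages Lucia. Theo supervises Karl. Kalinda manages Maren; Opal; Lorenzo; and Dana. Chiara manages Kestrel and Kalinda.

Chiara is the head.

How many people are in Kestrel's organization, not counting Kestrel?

2

Kestrel directly manages Theo. Under Theo: Karl (1). That's 2 in total.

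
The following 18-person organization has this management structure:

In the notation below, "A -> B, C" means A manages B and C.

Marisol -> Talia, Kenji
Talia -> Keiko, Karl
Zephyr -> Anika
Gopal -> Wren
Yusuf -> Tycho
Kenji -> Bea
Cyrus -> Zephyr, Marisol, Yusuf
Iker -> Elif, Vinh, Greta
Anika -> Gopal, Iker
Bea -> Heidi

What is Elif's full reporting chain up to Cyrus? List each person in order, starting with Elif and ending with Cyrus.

Elif reports to Iker. Iker reports to Anika. Anika reports to Zephyr. Zephyr reports to Cyrus. Cyrus is at the top.

Elif -> Iker -> Anika -> Zephyr -> Cyrus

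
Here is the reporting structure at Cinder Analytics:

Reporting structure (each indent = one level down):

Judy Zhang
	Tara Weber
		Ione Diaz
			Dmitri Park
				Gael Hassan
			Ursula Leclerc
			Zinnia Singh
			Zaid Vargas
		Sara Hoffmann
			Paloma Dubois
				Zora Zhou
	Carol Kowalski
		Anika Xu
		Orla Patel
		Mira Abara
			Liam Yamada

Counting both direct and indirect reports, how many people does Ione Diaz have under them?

Ione Diaz directly manages Dmitri Park, Ursula Leclerc, Zinnia Singh, Zaid Vargas. Under Dmitri Park: Gael Hassan (1). Ursula Leclerc has no reports. Zinnia Singh has no reports. Zaid Vargas has no reports. So Ione Diaz's organization is 4 direct reports plus everyone under them: 2 + 1 + 1 + 1 = 5.

5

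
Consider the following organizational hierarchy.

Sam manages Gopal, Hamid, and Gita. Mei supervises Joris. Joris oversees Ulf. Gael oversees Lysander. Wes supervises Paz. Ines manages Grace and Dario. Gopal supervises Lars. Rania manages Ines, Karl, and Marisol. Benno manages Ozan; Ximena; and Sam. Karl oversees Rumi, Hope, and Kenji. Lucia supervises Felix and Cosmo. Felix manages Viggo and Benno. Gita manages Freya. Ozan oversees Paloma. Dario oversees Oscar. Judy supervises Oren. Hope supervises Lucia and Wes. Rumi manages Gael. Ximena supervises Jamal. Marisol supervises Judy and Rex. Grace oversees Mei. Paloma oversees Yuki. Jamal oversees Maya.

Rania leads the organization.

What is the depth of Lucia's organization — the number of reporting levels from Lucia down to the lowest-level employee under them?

The longest chain under Lucia runs Lucia → Felix → Benno → Ozan → Paloma → Yuki, which is 5 levels below Lucia.

5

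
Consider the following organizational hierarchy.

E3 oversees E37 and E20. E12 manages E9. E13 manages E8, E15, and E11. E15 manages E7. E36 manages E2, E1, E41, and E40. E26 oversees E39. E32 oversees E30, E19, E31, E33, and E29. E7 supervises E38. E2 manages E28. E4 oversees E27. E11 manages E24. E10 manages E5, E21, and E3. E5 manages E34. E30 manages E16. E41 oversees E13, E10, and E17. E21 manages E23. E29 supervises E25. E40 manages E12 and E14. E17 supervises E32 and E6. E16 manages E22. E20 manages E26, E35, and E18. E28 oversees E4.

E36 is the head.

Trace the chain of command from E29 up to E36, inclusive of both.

E29 reports to E32. E32 reports to E17. E17 reports to E41. E41 reports to E36. E36 is at the top.

E29 -> E32 -> E17 -> E41 -> E36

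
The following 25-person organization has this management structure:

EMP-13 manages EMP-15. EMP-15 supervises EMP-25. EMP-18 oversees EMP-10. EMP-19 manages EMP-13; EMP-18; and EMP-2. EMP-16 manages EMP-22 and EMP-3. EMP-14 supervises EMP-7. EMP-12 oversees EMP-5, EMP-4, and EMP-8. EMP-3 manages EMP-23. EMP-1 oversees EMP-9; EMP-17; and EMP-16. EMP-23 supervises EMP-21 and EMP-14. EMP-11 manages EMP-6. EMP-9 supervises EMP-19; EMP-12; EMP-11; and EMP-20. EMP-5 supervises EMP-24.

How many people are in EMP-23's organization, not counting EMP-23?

EMP-23 directly manages EMP-21, EMP-14. EMP-21 has no reports. Under EMP-14: EMP-7 (1). So EMP-23's organization is 2 direct reports plus everyone under them: 1 + 2 = 3.

3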